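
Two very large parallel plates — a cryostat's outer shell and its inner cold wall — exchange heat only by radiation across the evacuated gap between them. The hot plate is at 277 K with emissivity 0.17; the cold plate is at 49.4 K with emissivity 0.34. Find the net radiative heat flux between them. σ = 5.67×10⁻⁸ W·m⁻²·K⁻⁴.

For two infinite grey parallel plates, q = σ(T₁⁴ − T₂⁴)/(1/ε₁ + 1/ε₂ − 1).
T₁⁴ − T₂⁴ = 5.887×10⁹ − 5.955×10⁶ = 5.881×10⁹ K⁴.
1/ε₁ + 1/ε₂ − 1 = 5.882 + 2.941 − 1 = 7.824.
q = 5.67×10⁻⁸ × 5.881×10⁹ / 7.824.

q ≈ 42.6 W/m²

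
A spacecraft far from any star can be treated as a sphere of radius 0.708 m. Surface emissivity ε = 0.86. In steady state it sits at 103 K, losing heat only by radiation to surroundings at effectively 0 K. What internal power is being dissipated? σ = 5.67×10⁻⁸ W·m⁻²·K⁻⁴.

P ≈ 34.6 W

Steady state: P = εσA T⁴.
A = 4πr² = 6.299 m²; T⁴ = (103)⁴ = 1.126×10⁸ K⁴.
P = 0.86 × 5.67×10⁻⁸ × 6.299 × 1.126×10⁸.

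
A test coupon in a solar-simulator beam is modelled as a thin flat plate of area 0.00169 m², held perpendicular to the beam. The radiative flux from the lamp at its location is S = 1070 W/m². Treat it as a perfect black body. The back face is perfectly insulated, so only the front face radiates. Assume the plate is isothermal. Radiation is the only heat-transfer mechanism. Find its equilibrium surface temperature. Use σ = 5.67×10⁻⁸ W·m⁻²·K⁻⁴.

At equilibrium, absorbed power = emitted power.
Absorbing cross-section = A = 0.001690 m²; emitting surface = A = 0.001690 m² (ratio 1).
S·A_cross = εσ·A_surf·T⁴  ⇒  T⁴ = S/(1σ).
T⁴ = 1.00·1070/(1·5.67×10⁻⁸) = 1.887×10¹⁰ K⁴.
T = (1.887×10¹⁰)^(1/4).

T ≈ 371 K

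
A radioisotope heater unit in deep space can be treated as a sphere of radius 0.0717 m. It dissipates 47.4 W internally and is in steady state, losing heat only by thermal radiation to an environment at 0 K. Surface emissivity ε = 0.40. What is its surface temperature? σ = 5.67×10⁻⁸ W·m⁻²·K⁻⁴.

Steady state: internal power = radiated power, P = εσA T⁴.
Radiating area A = 4πr² = 0.06460 m².
T⁴ = P/(εσA) = 47.4/(0.40·5.67×10⁻⁸·0.06460) = 3.235×10¹⁰ K⁴.
T = (3.235×10¹⁰)^(1/4).

T ≈ 424 K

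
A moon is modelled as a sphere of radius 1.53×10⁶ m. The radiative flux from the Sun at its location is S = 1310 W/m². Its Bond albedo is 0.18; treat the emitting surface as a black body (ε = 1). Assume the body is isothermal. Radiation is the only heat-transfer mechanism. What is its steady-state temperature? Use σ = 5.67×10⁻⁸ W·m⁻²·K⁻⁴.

T ≈ 262 K

At equilibrium, absorbed power = emitted power.
Absorbing cross-section = πr² = 7.354×10¹² m²; emitting surface = 4πr² = 2.942×10¹³ m² (ratio 4).
(1−a)S·A_cross = εσ·A_surf·T⁴  ⇒  T⁴ = (1−a)S/(4σ).
T⁴ = 0.820·1310/(4·5.67×10⁻⁸) = 4.736×10⁹ K⁴.
T = (4.736×10⁹)^(1/4).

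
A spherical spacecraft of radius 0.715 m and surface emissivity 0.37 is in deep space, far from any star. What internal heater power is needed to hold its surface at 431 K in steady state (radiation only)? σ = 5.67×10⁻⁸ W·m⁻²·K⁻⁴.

P = εσ·4πr²·T⁴.
4πr² = 6.424 m²; T⁴ = 3.451×10¹⁰ K⁴.
P = 0.37·5.67×10⁻⁸·6.424·3.451×10¹⁰.

P ≈ 4650 W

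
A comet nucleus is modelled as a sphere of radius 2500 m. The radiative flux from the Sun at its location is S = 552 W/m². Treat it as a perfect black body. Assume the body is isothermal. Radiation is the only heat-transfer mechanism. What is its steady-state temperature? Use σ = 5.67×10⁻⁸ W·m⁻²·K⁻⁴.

At equilibrium, absorbed power = emitted power.
Absorbing cross-section = πr² = 1.963×10⁷ m²; emitting surface = 4πr² = 7.854×10⁷ m² (ratio 4).
S·A_cross = εσ·A_surf·T⁴  ⇒  T⁴ = S/(4σ).
T⁴ = 1.00·552/(4·5.67×10⁻⁸) = 2.434×10⁹ K⁴.
T = (2.434×10⁹)^(1/4).

T ≈ 222 K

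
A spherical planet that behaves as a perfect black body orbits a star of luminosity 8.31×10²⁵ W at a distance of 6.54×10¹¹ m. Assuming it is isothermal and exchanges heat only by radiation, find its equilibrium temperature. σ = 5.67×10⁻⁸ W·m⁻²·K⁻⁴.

T ≈ 90.9 K

First find the stellar flux at distance d: S = L/(4πd²) = 8.31×10²⁵/(4π·(6.54×10¹¹)²) = 15.46 W/m².
For an isothermal sphere, absorbed (1−a)S·πr² = emitted σ·4πr²·T⁴, so T⁴ = (1−a)S/(4σ).
T⁴ = 1.00·15.46/(4·5.67×10⁻⁸) = 6.817×10⁷ K⁴.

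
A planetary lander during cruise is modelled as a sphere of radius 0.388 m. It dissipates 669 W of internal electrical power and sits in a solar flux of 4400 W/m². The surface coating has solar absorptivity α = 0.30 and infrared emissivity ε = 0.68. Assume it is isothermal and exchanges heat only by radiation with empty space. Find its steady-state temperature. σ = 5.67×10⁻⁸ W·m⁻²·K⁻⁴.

At steady state, absorbed solar power + internal power = radiated power.
Absorbed: α·S·A_cross = 0.30·4400·0.4729 = 624.3 W (cross-section πr²).
Total input = 624.3 + 669 = 1293 W.
Radiated: εσ·A_surf·T⁴ with A_surf = 4πr² = 1.892 m².
T⁴ = 1293/(0.68·5.67×10⁻⁸·1.892) = 1.773×10¹⁰ K⁴.

T ≈ 365 K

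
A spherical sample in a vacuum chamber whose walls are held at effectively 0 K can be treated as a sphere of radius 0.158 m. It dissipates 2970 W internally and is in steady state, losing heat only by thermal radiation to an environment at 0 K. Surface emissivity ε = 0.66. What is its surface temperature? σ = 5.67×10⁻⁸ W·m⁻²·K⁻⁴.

T ≈ 709 K

Steady state: internal power = radiated power, P = εσA T⁴.
Radiating area A = 4πr² = 0.3137 m².
T⁴ = P/(εσA) = 2970/(0.66·5.67×10⁻⁸·0.3137) = 2.530×10¹¹ K⁴.
T = (2.530×10¹¹)^(1/4).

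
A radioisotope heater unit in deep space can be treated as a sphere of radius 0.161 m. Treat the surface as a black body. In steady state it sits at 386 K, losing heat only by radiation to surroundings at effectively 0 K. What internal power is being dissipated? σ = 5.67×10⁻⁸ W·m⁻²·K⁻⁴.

P ≈ 410 W

Steady state: P = εσA T⁴.
A = 4πr² = 0.3257 m²; T⁴ = (386)⁴ = 2.220×10¹⁰ K⁴.
P = 1.0 × 5.67×10⁻⁸ × 0.3257 × 2.220×10¹⁰.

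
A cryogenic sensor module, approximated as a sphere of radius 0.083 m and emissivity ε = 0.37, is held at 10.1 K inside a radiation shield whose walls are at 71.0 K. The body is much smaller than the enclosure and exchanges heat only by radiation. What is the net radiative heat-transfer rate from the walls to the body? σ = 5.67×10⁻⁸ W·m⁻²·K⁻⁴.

For a small grey body in a large enclosure: P_net = εσA(T_body⁴ − T_wall⁴).
A = 4πr² = 0.08657 m²; T_body⁴ − T_wall⁴ = 10410 − 2.541×10⁷ = -2.540×10⁷ K⁴.
|P_net| = 0.37·5.67×10⁻⁸·0.08657·2.540×10⁷.

P_net ≈ 0.0461 W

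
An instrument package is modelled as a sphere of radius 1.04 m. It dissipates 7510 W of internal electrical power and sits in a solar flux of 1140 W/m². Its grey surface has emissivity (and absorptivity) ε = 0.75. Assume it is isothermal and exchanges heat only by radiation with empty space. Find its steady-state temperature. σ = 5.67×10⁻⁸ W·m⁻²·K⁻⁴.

At steady state, absorbed solar power + internal power = radiated power.
Absorbed: α·S·A_cross = 0.75·1140·3.398 = 2905 W (cross-section πr²).
Total input = 2905 + 7510 = 10420 W.
Radiated: εσ·A_surf·T⁴ with A_surf = 4πr² = 13.59 m².
T⁴ = 10420/(0.75·5.67×10⁻⁸·13.59) = 1.802×10¹⁰ K⁴.

T ≈ 366 K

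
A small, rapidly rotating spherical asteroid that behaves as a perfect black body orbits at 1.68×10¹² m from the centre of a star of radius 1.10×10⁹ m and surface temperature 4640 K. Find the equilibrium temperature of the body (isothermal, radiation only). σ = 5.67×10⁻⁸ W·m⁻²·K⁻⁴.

T ≈ 84.0 K

The star's surface emits σT_*⁴; at distance d the flux is S = σT_*⁴(R_*/d)².
S = 5.67×10⁻⁸·(4640)⁴·(1.10×10⁹/1.68×10¹²)² = 11.27 W/m².
For an isothermal sphere T⁴ = (1−a)S/(4σ) = 4.968×10⁷ K⁴.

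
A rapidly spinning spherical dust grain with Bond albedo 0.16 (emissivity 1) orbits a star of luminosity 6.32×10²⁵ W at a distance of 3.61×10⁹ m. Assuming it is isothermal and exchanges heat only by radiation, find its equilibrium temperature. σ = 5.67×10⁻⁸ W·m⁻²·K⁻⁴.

First find the stellar flux at distance d: S = L/(4πd²) = 6.32×10²⁵/(4π·(3.61×10⁹)²) = 3.859×10⁵ W/m².
For an isothermal sphere, absorbed (1−a)S·πr² = emitted σ·4πr²·T⁴, so T⁴ = (1−a)S/(4σ).
T⁴ = 0.840·3.859×10⁵/(4·5.67×10⁻⁸) = 1.429×10¹² K⁴.

T ≈ 1090 K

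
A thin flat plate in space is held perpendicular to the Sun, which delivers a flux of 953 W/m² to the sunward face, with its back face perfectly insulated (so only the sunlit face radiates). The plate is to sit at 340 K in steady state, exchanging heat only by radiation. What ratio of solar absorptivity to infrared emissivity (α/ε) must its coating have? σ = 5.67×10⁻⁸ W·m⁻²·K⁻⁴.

α/ε ≈ 0.795

Balance: αS·A = εσ·1A·T⁴ ⇒ α/ε = σT⁴/S.
α/ε = 5.67×10⁻⁸·(340)⁴/953 = 5.67×10⁻⁸·1.336×10¹⁰/953.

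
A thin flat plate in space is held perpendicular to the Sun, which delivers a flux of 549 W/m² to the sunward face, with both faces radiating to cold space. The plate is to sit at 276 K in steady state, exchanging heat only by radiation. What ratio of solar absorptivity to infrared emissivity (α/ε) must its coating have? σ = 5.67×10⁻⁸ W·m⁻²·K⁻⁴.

Balance: αS·A = εσ·2A·T⁴ ⇒ α/ε = 2σT⁴/S.
α/ε = 2·5.67×10⁻⁸·(276)⁴/549 = 2·5.67×10⁻⁸·5.803×10⁹/549.

α/ε ≈ 1.20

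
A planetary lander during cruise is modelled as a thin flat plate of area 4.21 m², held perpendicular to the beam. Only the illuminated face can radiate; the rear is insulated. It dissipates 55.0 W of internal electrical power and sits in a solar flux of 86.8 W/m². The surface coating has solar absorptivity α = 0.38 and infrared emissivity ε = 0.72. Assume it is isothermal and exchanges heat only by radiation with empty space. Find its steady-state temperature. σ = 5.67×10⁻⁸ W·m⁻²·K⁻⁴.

T ≈ 183 K

At steady state, absorbed solar power + internal power = radiated power.
Absorbed: α·S·A_cross = 0.38·86.8·4.210 = 138.9 W (cross-section A).
Total input = 138.9 + 55.0 = 193.9 W.
Radiated: εσ·A_surf·T⁴ with A_surf = A = 4.210 m².
T⁴ = 193.9/(0.72·5.67×10⁻⁸·4.210) = 1.128×10⁹ K⁴.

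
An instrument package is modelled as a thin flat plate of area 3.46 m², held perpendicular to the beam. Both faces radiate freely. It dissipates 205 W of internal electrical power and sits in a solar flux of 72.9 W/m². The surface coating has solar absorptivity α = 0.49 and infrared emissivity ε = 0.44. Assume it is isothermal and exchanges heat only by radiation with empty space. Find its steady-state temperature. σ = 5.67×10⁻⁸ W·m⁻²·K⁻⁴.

T ≈ 209 K

At steady state, absorbed solar power + internal power = radiated power.
Absorbed: α·S·A_cross = 0.49·72.9·3.460 = 123.6 W (cross-section A).
Total input = 123.6 + 205 = 328.6 W.
Radiated: εσ·A_surf·T⁴ with A_surf = 2A = 6.920 m².
T⁴ = 328.6/(0.44·5.67×10⁻⁸·6.920) = 1.903×10⁹ K⁴.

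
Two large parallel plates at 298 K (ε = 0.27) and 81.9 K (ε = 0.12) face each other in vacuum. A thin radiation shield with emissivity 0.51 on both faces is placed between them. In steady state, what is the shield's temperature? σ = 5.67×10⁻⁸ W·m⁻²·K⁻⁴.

T_s ≈ 269 K

In steady state the net flux on the hot side equals that on the cold side.
σ(T₁⁴−T_s⁴)/D₁ = σ(T_s⁴−T₂⁴)/D₂, with D₁ = 1/ε₁+1/ε_s−1 = 4.664, D₂ = 1/ε_s+1/ε₂−1 = 9.294.
Solve for T_s⁴: T_s⁴ = (D₂·T₁⁴ + D₁·T₂⁴)/(D₁+D₂) = 5.266×10⁹ K⁴.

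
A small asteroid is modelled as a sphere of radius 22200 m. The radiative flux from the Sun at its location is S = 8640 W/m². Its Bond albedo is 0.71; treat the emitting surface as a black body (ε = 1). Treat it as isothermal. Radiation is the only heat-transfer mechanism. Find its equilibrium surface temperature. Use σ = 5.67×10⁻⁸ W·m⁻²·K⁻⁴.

At equilibrium, absorbed power = emitted power.
Absorbing cross-section = πr² = 1.548×10⁹ m²; emitting surface = 4πr² = 6.193×10⁹ m² (ratio 4).
(1−a)S·A_cross = εσ·A_surf·T⁴  ⇒  T⁴ = (1−a)S/(4σ).
T⁴ = 0.290·8640/(4·5.67×10⁻⁸) = 1.105×10¹⁰ K⁴.
T = (1.105×10¹⁰)^(1/4).

T ≈ 324 K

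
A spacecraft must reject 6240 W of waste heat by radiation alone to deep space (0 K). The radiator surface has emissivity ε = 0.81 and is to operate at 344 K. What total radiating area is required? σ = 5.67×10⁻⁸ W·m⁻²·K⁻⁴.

A ≈ 9.70 m²

P = εσA T⁴ ⇒ A = P/(εσT⁴).
T⁴ = 1.400×10¹⁰ K⁴.
A = 6240/(0.81 × 5.67×10⁻⁸ × 1.400×10¹⁰).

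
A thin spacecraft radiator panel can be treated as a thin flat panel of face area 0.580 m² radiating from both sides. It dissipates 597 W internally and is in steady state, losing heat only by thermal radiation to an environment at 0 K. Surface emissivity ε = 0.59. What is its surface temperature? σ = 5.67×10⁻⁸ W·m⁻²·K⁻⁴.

Steady state: internal power = radiated power, P = εσA T⁴.
Radiating area A = 2·0.580 = 1.160 m².
T⁴ = P/(εσA) = 597/(0.59·5.67×10⁻⁸·1.160) = 1.538×10¹⁰ K⁴.
T = (1.538×10¹⁰)^(1/4).

T ≈ 352 K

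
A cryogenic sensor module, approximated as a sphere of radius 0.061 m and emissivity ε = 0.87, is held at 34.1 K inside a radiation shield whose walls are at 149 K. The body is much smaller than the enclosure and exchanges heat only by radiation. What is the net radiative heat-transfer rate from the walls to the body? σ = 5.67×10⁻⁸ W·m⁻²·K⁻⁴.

For a small grey body in a large enclosure: P_net = εσA(T_body⁴ − T_wall⁴).
A = 4πr² = 0.04676 m²; T_body⁴ − T_wall⁴ = 1.352×10⁶ − 4.929×10⁸ = -4.915×10⁸ K⁴.
|P_net| = 0.87·5.67×10⁻⁸·0.04676·4.915×10⁸.

P_net ≈ 1.13 W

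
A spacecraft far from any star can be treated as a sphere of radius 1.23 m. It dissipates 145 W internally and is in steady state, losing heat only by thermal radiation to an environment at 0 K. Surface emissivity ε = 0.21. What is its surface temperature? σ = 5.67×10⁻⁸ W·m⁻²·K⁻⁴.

T ≈ 159 K

Steady state: internal power = radiated power, P = εσA T⁴.
Radiating area A = 4πr² = 19.01 m².
T⁴ = P/(εσA) = 145/(0.21·5.67×10⁻⁸·19.01) = 6.405×10⁸ K⁴.
T = (6.405×10⁸)^(1/4).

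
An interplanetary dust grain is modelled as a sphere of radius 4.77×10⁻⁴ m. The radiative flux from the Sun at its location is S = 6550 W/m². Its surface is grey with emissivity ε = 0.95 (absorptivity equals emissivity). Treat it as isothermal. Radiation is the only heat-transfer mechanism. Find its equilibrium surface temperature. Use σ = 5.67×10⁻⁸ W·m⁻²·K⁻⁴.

At equilibrium, absorbed power = emitted power.
Absorbing cross-section = πr² = 7.148×10⁻⁷ m²; emitting surface = 4πr² = 2.859×10⁻⁶ m² (ratio 4).
εS·A_cross = εσ·A_surf·T⁴  ⇒  T⁴ = S/(4σ)   (ε cancels).
T⁴ = 6550/(4·5.67×10⁻⁸) = 2.888×10¹⁰ K⁴.
T = (2.888×10¹⁰)^(1/4).

T ≈ 412 K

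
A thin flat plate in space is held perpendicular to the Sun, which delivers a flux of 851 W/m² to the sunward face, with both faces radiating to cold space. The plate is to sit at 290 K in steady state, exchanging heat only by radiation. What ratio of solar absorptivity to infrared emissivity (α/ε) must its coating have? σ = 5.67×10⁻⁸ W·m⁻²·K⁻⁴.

α/ε ≈ 0.942

Balance: αS·A = εσ·2A·T⁴ ⇒ α/ε = 2σT⁴/S.
α/ε = 2·5.67×10⁻⁸·(290)⁴/851 = 2·5.67×10⁻⁸·7.073×10⁹/851.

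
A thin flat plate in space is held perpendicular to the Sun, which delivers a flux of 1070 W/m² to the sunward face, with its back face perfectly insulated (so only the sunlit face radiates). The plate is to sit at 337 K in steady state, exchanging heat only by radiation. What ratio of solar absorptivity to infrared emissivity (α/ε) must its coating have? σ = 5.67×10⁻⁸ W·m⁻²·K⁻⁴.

Balance: αS·A = εσ·1A·T⁴ ⇒ α/ε = σT⁴/S.
α/ε = 5.67×10⁻⁸·(337)⁴/1070 = 5.67×10⁻⁸·1.290×10¹⁰/1070.

α/ε ≈ 0.683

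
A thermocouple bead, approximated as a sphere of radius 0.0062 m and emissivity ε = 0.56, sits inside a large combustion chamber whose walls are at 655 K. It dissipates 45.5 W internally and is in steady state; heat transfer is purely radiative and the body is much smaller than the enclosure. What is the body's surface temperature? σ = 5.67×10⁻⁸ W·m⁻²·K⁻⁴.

T ≈ 1330 K

For a small grey body in a large enclosure, net radiated power = εσA(T⁴ − T_w⁴).
Steady state: P = εσA(T⁴ − T_w⁴) with A = 4πr² = 4.831×10⁻⁴ m².
T⁴ = P/(εσA) + T_w⁴ = 45.5/(0.56·5.67×10⁻⁸·4.831×10⁻⁴) + (655)⁴
    = 2.967×10¹² + 1.841×10¹¹ = 3.151×10¹² K⁴.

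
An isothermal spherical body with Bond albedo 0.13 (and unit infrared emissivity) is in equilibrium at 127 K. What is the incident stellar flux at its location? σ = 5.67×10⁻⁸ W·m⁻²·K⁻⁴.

(1−a)S·πr² = σ·4πr²·T⁴ ⇒ S = 4σT⁴/(1−a).
S = 4·5.67×10⁻⁸·2.601×10⁸/0.870.

S ≈ 67.8 W/m²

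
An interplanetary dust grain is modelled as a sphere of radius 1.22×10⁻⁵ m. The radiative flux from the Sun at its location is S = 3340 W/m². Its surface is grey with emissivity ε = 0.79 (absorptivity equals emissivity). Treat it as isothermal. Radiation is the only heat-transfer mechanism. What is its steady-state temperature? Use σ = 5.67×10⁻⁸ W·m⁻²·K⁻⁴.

At equilibrium, absorbed power = emitted power.
Absorbing cross-section = πr² = 4.676×10⁻¹⁰ m²; emitting surface = 4πr² = 1.870×10⁻⁹ m² (ratio 4).
εS·A_cross = εσ·A_surf·T⁴  ⇒  T⁴ = S/(4σ)   (ε cancels).
T⁴ = 3340/(4·5.67×10⁻⁸) = 1.473×10¹⁰ K⁴.
T = (1.473×10¹⁰)^(1/4).

T ≈ 348 K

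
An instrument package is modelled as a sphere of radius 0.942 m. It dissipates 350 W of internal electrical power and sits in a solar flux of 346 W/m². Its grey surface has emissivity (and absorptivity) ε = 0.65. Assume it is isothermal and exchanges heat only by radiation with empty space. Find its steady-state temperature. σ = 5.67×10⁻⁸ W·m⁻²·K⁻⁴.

T ≈ 221 K

At steady state, absorbed solar power + internal power = radiated power.
Absorbed: α·S·A_cross = 0.65·346·2.788 = 627.0 W (cross-section πr²).
Total input = 627.0 + 350 = 977.0 W.
Radiated: εσ·A_surf·T⁴ with A_surf = 4πr² = 11.15 m².
T⁴ = 977.0/(0.65·5.67×10⁻⁸·11.15) = 2.377×10⁹ K⁴.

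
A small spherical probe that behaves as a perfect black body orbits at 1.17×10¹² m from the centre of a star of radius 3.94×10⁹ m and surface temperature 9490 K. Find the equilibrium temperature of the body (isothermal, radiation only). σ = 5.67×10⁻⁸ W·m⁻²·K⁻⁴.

T ≈ 389 K

The star's surface emits σT_*⁴; at distance d the flux is S = σT_*⁴(R_*/d)².
S = 5.67×10⁻⁸·(9490)⁴·(3.94×10⁹/1.17×10¹²)² = 5215 W/m².
For an isothermal sphere T⁴ = (1−a)S/(4σ) = 2.299×10¹⁰ K⁴.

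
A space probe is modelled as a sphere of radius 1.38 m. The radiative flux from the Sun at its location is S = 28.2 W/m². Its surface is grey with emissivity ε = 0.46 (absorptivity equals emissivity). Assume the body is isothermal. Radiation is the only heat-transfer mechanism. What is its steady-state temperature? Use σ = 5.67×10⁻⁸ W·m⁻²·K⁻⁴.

At equilibrium, absorbed power = emitted power.
Absorbing cross-section = πr² = 5.983 m²; emitting surface = 4πr² = 23.93 m² (ratio 4).
εS·A_cross = εσ·A_surf·T⁴  ⇒  T⁴ = S/(4σ)   (ε cancels).
T⁴ = 28.2/(4·5.67×10⁻⁸) = 1.243×10⁸ K⁴.
T = (1.243×10⁸)^(1/4).

T ≈ 106 K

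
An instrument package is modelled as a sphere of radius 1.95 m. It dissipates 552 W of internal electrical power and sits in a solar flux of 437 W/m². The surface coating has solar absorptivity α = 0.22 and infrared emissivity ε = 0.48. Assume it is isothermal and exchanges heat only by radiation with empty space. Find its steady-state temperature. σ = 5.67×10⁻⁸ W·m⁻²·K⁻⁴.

At steady state, absorbed solar power + internal power = radiated power.
Absorbed: α·S·A_cross = 0.22·437·11.95 = 1148 W (cross-section πr²).
Total input = 1148 + 552 = 1700 W.
Radiated: εσ·A_surf·T⁴ with A_surf = 4πr² = 47.78 m².
T⁴ = 1700/(0.48·5.67×10⁻⁸·47.78) = 1.308×10⁹ K⁴.

T ≈ 190 K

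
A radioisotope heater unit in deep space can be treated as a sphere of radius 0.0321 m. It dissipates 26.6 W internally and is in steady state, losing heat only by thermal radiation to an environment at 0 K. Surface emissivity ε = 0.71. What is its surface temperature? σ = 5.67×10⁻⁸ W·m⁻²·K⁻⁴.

Steady state: internal power = radiated power, P = εσA T⁴.
Radiating area A = 4πr² = 0.01295 m².
T⁴ = P/(εσA) = 26.6/(0.71·5.67×10⁻⁸·0.01295) = 5.103×10¹⁰ K⁴.
T = (5.103×10¹⁰)^(1/4).

T ≈ 475 K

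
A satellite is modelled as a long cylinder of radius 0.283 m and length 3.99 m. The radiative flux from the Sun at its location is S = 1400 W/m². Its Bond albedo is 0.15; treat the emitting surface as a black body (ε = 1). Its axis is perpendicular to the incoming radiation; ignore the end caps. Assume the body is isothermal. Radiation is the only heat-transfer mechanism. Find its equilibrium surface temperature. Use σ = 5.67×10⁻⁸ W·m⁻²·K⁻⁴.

At equilibrium, absorbed power = emitted power.
Absorbing cross-section = 2rL = 2.258 m²; emitting surface = 2πrL = 7.095 m² (ratio π).
(1−a)S·A_cross = εσ·A_surf·T⁴  ⇒  T⁴ = (1−a)S/(πσ).
T⁴ = 0.850·1400/(π·5.67×10⁻⁸) = 6.681×10⁹ K⁴.
T = (6.681×10⁹)^(1/4).

T ≈ 286 K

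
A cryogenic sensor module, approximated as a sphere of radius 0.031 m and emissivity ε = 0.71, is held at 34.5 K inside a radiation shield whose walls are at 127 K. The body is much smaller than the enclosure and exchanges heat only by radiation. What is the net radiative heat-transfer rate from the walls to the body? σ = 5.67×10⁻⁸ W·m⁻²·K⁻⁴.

For a small grey body in a large enclosure: P_net = εσA(T_body⁴ − T_wall⁴).
A = 4πr² = 0.01208 m²; T_body⁴ − T_wall⁴ = 1.417×10⁶ − 2.601×10⁸ = -2.587×10⁸ K⁴.
|P_net| = 0.71·5.67×10⁻⁸·0.01208·2.587×10⁸.

P_net ≈ 0.126 W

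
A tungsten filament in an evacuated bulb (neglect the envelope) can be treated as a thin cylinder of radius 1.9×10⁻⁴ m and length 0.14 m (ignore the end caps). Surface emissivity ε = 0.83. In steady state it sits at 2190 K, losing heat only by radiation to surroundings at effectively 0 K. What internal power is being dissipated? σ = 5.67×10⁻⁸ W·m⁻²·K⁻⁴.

P ≈ 181 W

Steady state: P = εσA T⁴.
A = 2πrL = 1.671×10⁻⁴ m²; T⁴ = (2190)⁴ = 2.300×10¹³ K⁴.
P = 0.83 × 5.67×10⁻⁸ × 1.671×10⁻⁴ × 2.300×10¹³.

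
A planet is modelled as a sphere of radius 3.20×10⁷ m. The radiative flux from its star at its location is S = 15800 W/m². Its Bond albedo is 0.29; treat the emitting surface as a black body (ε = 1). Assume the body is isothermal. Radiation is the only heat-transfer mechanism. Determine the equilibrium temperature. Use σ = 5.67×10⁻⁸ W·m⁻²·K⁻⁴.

At equilibrium, absorbed power = emitted power.
Absorbing cross-section = πr² = 3.217×10¹⁵ m²; emitting surface = 4πr² = 1.287×10¹⁶ m² (ratio 4).
(1−a)S·A_cross = εσ·A_surf·T⁴  ⇒  T⁴ = (1−a)S/(4σ).
T⁴ = 0.710·15800/(4·5.67×10⁻⁸) = 4.946×10¹⁰ K⁴.
T = (4.946×10¹⁰)^(1/4).

T ≈ 472 K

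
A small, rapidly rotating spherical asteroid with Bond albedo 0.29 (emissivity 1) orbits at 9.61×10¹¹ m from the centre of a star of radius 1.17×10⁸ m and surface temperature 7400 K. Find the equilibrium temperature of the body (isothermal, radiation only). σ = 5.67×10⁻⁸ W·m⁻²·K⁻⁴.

T ≈ 53.0 K

The star's surface emits σT_*⁴; at distance d the flux is S = σT_*⁴(R_*/d)².
S = 5.67×10⁻⁸·(7400)⁴·(1.17×10⁸/9.61×10¹¹)² = 2.520 W/m².
For an isothermal sphere T⁴ = (1−a)S/(4σ) = 7.890×10⁶ K⁴.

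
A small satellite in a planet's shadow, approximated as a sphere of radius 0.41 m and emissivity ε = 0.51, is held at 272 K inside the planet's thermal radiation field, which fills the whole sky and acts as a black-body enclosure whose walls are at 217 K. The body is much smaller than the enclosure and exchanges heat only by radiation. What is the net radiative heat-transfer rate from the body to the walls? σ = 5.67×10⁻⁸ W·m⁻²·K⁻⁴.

For a small grey body in a large enclosure: P_net = εσA(T_body⁴ − T_wall⁴).
A = 4πr² = 2.112 m²; T_body⁴ − T_wall⁴ = 5.474×10⁹ − 2.217×10⁹ = 3.256×10⁹ K⁴.
|P_net| = 0.51·5.67×10⁻⁸·2.112·3.256×10⁹.

P_net ≈ 199 W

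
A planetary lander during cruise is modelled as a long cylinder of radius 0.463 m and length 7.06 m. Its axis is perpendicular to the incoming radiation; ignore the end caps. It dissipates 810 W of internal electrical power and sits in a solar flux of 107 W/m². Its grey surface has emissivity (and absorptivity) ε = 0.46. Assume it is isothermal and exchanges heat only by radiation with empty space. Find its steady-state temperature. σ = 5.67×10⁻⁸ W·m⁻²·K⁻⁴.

At steady state, absorbed solar power + internal power = radiated power.
Absorbed: α·S·A_cross = 0.46·107·6.538 = 321.8 W (cross-section 2rL).
Total input = 321.8 + 810 = 1132 W.
Radiated: εσ·A_surf·T⁴ with A_surf = 2πrL = 20.54 m².
T⁴ = 1132/(0.46·5.67×10⁻⁸·20.54) = 2.113×10⁹ K⁴.

T ≈ 214 K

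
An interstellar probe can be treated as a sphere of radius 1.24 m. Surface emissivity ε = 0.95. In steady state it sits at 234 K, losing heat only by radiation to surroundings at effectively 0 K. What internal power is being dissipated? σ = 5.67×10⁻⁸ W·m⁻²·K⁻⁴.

Steady state: P = εσA T⁴.
A = 4πr² = 19.32 m²; T⁴ = (234)⁴ = 2.998×10⁹ K⁴.
P = 0.95 × 5.67×10⁻⁸ × 19.32 × 2.998×10⁹.

P ≈ 3120 W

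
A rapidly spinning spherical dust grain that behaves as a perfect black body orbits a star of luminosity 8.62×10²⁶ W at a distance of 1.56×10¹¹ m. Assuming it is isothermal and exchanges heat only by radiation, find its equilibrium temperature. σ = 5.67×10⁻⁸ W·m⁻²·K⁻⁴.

T ≈ 334 K

First find the stellar flux at distance d: S = L/(4πd²) = 8.62×10²⁶/(4π·(1.56×10¹¹)²) = 2819 W/m².
For an isothermal sphere, absorbed (1−a)S·πr² = emitted σ·4πr²·T⁴, so T⁴ = (1−a)S/(4σ).
T⁴ = 1.00·2819/(4·5.67×10⁻⁸) = 1.243×10¹⁰ K⁴.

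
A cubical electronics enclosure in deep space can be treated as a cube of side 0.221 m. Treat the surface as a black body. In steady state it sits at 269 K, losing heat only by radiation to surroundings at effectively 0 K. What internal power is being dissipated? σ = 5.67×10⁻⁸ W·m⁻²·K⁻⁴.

Steady state: P = εσA T⁴.
A = 6L² = 0.2930 m²; T⁴ = (269)⁴ = 5.236×10⁹ K⁴.
P = 1.0 × 5.67×10⁻⁸ × 0.2930 × 5.236×10⁹.

P ≈ 87.0 W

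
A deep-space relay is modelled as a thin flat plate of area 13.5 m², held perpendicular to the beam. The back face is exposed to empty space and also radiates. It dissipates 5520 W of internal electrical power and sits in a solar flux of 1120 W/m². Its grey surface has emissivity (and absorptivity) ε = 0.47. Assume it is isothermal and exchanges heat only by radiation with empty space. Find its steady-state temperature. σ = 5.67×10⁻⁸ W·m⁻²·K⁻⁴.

T ≈ 364 K

At steady state, absorbed solar power + internal power = radiated power.
Absorbed: α·S·A_cross = 0.47·1120·13.50 = 7106 W (cross-section A).
Total input = 7106 + 5520 = 12630 W.
Radiated: εσ·A_surf·T⁴ with A_surf = 2A = 27.00 m².
T⁴ = 12630/(0.47·5.67×10⁻⁸·27.00) = 1.755×10¹⁰ K⁴.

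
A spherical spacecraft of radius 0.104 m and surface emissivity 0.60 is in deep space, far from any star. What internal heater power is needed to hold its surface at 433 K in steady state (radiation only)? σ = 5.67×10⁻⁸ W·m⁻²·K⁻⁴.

P = εσ·4πr²·T⁴.
4πr² = 0.1359 m²; T⁴ = 3.515×10¹⁰ K⁴.
P = 0.60·5.67×10⁻⁸·0.1359·3.515×10¹⁰.

P ≈ 163 W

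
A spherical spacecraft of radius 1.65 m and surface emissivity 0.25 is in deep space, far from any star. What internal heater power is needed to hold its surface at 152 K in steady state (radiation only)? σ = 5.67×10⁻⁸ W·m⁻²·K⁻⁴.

P = εσ·4πr²·T⁴.
4πr² = 34.21 m²; T⁴ = 5.338×10⁸ K⁴.
P = 0.25·5.67×10⁻⁸·34.21·5.338×10⁸.

P ≈ 259 W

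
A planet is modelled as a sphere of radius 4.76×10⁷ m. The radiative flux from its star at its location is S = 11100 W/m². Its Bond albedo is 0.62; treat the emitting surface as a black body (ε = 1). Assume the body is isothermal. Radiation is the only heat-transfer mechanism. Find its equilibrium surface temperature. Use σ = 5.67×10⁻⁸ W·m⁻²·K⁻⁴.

At equilibrium, absorbed power = emitted power.
Absorbing cross-section = πr² = 7.118×10¹⁵ m²; emitting surface = 4πr² = 2.847×10¹⁶ m² (ratio 4).
(1−a)S·A_cross = εσ·A_surf·T⁴  ⇒  T⁴ = (1−a)S/(4σ).
T⁴ = 0.380·11100/(4·5.67×10⁻⁸) = 1.860×10¹⁰ K⁴.
T = (1.860×10¹⁰)^(1/4).

T ≈ 369 K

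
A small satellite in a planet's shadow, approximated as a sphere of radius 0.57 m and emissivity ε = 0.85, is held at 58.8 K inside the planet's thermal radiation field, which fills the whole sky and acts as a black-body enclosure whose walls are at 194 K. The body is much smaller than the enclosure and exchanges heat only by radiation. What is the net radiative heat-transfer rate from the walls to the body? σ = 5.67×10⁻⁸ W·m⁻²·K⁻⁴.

For a small grey body in a large enclosure: P_net = εσA(T_body⁴ − T_wall⁴).
A = 4πr² = 4.083 m²; T_body⁴ − T_wall⁴ = 1.195×10⁷ − 1.416×10⁹ = -1.405×10⁹ K⁴.
|P_net| = 0.85·5.67×10⁻⁸·4.083·1.405×10⁹.

P_net ≈ 276 W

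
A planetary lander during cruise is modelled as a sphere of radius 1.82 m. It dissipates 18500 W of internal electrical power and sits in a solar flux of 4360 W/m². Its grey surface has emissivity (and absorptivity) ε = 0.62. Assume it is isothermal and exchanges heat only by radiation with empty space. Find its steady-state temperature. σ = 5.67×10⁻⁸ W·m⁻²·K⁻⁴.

At steady state, absorbed solar power + internal power = radiated power.
Absorbed: α·S·A_cross = 0.62·4360·10.41 = 28130 W (cross-section πr²).
Total input = 28130 + 18500 = 46630 W.
Radiated: εσ·A_surf·T⁴ with A_surf = 4πr² = 41.62 m².
T⁴ = 46630/(0.62·5.67×10⁻⁸·41.62) = 3.187×10¹⁰ K⁴.

T ≈ 423 K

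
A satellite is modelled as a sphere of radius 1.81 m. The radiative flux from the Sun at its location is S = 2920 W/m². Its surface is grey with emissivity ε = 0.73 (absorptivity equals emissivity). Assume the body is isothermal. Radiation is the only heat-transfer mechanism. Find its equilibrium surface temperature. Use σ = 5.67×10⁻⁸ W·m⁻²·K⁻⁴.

At equilibrium, absorbed power = emitted power.
Absorbing cross-section = πr² = 10.29 m²; emitting surface = 4πr² = 41.17 m² (ratio 4).
εS·A_cross = εσ·A_surf·T⁴  ⇒  T⁴ = S/(4σ)   (ε cancels).
T⁴ = 2920/(4·5.67×10⁻⁸) = 1.287×10¹⁰ K⁴.
T = (1.287×10¹⁰)^(1/4).

T ≈ 337 K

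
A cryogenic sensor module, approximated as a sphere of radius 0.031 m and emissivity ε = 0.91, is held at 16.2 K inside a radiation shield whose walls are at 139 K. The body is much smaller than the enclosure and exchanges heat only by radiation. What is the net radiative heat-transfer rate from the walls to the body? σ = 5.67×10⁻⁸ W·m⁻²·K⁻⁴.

P_net ≈ 0.233 W

For a small grey body in a large enclosure: P_net = εσA(T_body⁴ − T_wall⁴).
A = 4πr² = 0.01208 m²; T_body⁴ − T_wall⁴ = 68870 − 3.733×10⁸ = -3.732×10⁸ K⁴.
|P_net| = 0.91·5.67×10⁻⁸·0.01208·3.732×10⁸.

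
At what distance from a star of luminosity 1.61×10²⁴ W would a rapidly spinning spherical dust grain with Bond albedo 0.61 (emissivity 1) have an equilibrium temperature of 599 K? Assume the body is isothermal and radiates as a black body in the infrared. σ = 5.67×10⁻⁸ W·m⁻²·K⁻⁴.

d ≈ 1.31×10⁹ m

For an isothermal black-emitting sphere, (1−a)S·πr² = σ·4πr²·T⁴ ⇒ S = 4σT⁴/(1−a).
S = 4·5.67×10⁻⁸·(599)⁴/0.390 = 74870 W/m².
Flux falls as S = L/(4πd²), so d = √(L/(4πS)) = √(1.61×10²⁴/(4π·74870)).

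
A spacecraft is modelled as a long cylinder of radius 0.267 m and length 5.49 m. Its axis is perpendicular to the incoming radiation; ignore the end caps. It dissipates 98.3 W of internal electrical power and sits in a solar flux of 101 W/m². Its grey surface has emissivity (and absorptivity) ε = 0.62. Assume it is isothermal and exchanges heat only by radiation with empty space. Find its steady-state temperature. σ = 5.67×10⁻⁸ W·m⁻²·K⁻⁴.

T ≈ 172 K

At steady state, absorbed solar power + internal power = radiated power.
Absorbed: α·S·A_cross = 0.62·101·2.932 = 183.6 W (cross-section 2rL).
Total input = 183.6 + 98.3 = 281.9 W.
Radiated: εσ·A_surf·T⁴ with A_surf = 2πrL = 9.210 m².
T⁴ = 281.9/(0.62·5.67×10⁻⁸·9.210) = 8.706×10⁸ K⁴.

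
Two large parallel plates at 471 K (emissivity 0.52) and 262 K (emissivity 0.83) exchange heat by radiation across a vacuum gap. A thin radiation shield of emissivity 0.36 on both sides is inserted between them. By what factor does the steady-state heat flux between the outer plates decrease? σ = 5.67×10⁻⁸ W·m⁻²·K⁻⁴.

Without shield: q₀ = σΔ(T⁴)/(1/ε₁+1/ε₂−1) with denominator 2.128.
With shield the two gaps are in series; the resistances add: (1/ε₁+1/ε_s−1)+(1/ε_s+1/ε₂−1) = 3.701+2.983 = 6.683.
Heat-flux ratio q₀/q = 6.683/2.128.

factor ≈ 3.14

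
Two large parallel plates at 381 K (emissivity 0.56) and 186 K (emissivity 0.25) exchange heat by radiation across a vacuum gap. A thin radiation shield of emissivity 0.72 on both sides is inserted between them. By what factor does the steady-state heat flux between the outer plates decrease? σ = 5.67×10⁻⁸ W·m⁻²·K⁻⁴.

Without shield: q₀ = σΔ(T⁴)/(1/ε₁+1/ε₂−1) with denominator 4.786.
With shield the two gaps are in series; the resistances add: (1/ε₁+1/ε_s−1)+(1/ε_s+1/ε₂−1) = 2.175+4.389 = 6.563.
Heat-flux ratio q₀/q = 6.563/4.786.

factor ≈ 1.37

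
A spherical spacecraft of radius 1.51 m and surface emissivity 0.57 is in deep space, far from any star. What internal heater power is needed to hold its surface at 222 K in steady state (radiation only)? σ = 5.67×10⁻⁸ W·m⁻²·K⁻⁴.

P = εσ·4πr²·T⁴.
4πr² = 28.65 m²; T⁴ = 2.429×10⁹ K⁴.
P = 0.57·5.67×10⁻⁸·28.65·2.429×10⁹.

P ≈ 2250 W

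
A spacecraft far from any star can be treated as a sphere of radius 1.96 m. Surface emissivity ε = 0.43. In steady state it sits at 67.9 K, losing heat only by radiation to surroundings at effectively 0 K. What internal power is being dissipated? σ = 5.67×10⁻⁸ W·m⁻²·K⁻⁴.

P ≈ 25.0 W

Steady state: P = εσA T⁴.
A = 4πr² = 48.27 m²; T⁴ = (67.9)⁴ = 2.126×10⁷ K⁴.
P = 0.43 × 5.67×10⁻⁸ × 48.27 × 2.126×10⁷.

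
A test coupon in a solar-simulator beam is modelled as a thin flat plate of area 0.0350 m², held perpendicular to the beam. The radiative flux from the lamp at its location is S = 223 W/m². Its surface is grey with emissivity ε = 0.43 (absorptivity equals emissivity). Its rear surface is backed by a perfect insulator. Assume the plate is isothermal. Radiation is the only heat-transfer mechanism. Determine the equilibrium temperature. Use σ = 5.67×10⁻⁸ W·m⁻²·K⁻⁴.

At equilibrium, absorbed power = emitted power.
Absorbing cross-section = A = 0.03500 m²; emitting surface = A = 0.03500 m² (ratio 1).
εS·A_cross = εσ·A_surf·T⁴  ⇒  T⁴ = S/(1σ)   (ε cancels).
T⁴ = 223/(1·5.67×10⁻⁸) = 3.933×10⁹ K⁴.
T = (3.933×10⁹)^(1/4).

T ≈ 250 K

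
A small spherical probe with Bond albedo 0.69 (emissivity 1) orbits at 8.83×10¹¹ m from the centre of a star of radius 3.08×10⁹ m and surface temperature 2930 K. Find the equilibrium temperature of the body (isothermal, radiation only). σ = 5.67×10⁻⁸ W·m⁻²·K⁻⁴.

T ≈ 91.3 K

The star's surface emits σT_*⁴; at distance d the flux is S = σT_*⁴(R_*/d)².
S = 5.67×10⁻⁸·(2930)⁴·(3.08×10⁹/8.83×10¹¹)² = 50.84 W/m².
For an isothermal sphere T⁴ = (1−a)S/(4σ) = 6.949×10⁷ K⁴.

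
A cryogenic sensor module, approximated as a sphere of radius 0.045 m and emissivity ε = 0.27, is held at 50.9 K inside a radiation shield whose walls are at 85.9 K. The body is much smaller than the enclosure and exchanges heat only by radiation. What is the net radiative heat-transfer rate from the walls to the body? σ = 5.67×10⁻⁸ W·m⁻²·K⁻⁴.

P_net ≈ 0.0186 W

For a small grey body in a large enclosure: P_net = εσA(T_body⁴ − T_wall⁴).
A = 4πr² = 0.02545 m²; T_body⁴ − T_wall⁴ = 6.712×10⁶ − 5.445×10⁷ = -4.773×10⁷ K⁴.
|P_net| = 0.27·5.67×10⁻⁸·0.02545·4.773×10⁷.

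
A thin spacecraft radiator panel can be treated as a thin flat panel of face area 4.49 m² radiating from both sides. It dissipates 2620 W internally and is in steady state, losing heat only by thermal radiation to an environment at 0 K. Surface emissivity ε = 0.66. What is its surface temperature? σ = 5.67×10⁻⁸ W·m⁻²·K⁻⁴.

Steady state: internal power = radiated power, P = εσA T⁴.
Radiating area A = 2·4.49 = 8.980 m².
T⁴ = P/(εσA) = 2620/(0.66·5.67×10⁻⁸·8.980) = 7.796×10⁹ K⁴.
T = (7.796×10⁹)^(1/4).

T ≈ 297 K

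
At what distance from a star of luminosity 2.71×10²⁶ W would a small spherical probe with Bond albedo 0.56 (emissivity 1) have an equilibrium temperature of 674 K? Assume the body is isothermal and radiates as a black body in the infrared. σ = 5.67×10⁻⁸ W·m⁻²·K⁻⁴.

For an isothermal black-emitting sphere, (1−a)S·πr² = σ·4πr²·T⁴ ⇒ S = 4σT⁴/(1−a).
S = 4·5.67×10⁻⁸·(674)⁴/0.440 = 1.064×10⁵ W/m².
Flux falls as S = L/(4πd²), so d = √(L/(4πS)) = √(2.71×10²⁶/(4π·1.064×10⁵)).

d ≈ 1.42×10¹⁰ m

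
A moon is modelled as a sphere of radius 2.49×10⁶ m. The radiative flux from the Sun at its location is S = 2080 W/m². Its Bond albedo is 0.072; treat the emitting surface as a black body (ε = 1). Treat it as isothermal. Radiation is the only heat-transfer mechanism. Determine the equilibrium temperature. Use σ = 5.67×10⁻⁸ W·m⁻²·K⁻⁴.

T ≈ 304 K

At equilibrium, absorbed power = emitted power.
Absorbing cross-section = πr² = 1.948×10¹³ m²; emitting surface = 4πr² = 7.791×10¹³ m² (ratio 4).
(1−a)S·A_cross = εσ·A_surf·T⁴  ⇒  T⁴ = (1−a)S/(4σ).
T⁴ = 0.928·2080/(4·5.67×10⁻⁸) = 8.511×10⁹ K⁴.
T = (8.511×10⁹)^(1/4).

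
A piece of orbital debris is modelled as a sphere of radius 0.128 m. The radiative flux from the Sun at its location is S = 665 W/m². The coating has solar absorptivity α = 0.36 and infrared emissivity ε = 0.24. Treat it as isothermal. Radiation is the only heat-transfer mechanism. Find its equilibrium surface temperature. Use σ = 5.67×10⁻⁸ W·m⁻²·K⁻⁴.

At equilibrium, absorbed power = emitted power.
Absorbing cross-section = πr² = 0.05147 m²; emitting surface = 4πr² = 0.2059 m² (ratio 4).
αS·A_cross = εσ·A_surf·T⁴  ⇒  T⁴ = αS/(ε·4σ).
T⁴ = 0.360·665/(0.24·4·5.67×10⁻⁸) = 4.398×10⁹ K⁴.
T = (4.398×10⁹)^(1/4).

T ≈ 258 K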